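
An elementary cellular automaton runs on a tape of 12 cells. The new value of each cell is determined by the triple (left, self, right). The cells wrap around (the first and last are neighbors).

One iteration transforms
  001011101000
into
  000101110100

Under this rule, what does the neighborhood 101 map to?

At position 3 the neighborhood is 101; the next row has 1 there.

1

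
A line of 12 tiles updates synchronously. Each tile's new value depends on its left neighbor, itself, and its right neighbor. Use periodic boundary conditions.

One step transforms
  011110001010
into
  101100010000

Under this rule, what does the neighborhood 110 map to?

0

At position 4 the neighborhood is 110; the next row has 0 there.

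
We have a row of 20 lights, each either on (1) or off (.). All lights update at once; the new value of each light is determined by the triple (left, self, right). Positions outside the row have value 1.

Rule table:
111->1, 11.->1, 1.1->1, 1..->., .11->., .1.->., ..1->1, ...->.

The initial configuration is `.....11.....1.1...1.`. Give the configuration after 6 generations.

11....1.1...1.1.1.1.

....1.1....1.1...1.1
...1.1....1.1...1.1.
..1.1....1.1...1.1.1
.1.1....1.1...1.1.1.
1.1....1.1...1.1.1.1
11....1.1...1.1.1.1.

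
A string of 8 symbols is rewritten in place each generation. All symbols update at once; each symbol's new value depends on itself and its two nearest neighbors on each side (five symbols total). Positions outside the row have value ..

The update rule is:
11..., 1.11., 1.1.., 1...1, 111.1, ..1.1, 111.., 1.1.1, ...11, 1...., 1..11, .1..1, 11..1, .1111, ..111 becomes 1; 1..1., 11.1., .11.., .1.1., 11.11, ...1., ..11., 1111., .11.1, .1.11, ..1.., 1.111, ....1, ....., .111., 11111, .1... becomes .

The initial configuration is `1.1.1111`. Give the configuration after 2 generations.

1.1..1.1
1.11.1.1

1.11.1.1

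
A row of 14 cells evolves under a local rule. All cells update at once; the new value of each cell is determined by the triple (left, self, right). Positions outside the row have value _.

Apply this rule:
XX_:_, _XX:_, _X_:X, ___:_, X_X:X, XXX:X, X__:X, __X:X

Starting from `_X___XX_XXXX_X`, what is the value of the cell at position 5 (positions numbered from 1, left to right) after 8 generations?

XXX_X__X_XX_XX
_X_XXXXXX__X__
XXX_XXXX_XXXX_
_X_X_XX_X_XX_X
XXXXX__XXX__XX
_XXX_XX_X_XX__
X_X_X__XXX__X_
XXXXXXX_X_XXXX
position 5 holds X

X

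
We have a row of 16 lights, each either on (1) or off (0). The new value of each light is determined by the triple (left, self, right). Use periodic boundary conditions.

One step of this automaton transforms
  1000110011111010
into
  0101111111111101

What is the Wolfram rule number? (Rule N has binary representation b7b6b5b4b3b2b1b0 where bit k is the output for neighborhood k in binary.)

position 9: 111 → 1  (bit 7 = 1)
position 5: 110 → 1  (bit 6 = 1)
position 13: 101 → 1  (bit 5 = 1)
position 1: 100 → 1  (bit 4 = 1)
position 4: 011 → 1  (bit 3 = 1)
position 0: 010 → 0  (bit 2 = 0)
position 3: 001 → 1  (bit 1 = 1)
position 2: 000 → 0  (bit 0 = 0)
bits b7..b0 = 11111010 = 250

250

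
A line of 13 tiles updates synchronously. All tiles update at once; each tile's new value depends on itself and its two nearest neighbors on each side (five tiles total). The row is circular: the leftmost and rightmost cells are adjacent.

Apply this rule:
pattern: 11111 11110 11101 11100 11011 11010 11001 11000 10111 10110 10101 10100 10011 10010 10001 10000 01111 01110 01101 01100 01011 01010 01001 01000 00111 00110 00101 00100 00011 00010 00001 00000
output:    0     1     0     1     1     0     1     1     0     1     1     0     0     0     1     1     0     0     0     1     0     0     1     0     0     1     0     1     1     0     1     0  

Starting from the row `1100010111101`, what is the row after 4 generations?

generation 1: 0111000001010
generation 2: 0001110100001
generation 3: 0110000001101
generation 4: 0111100111001

0111100111001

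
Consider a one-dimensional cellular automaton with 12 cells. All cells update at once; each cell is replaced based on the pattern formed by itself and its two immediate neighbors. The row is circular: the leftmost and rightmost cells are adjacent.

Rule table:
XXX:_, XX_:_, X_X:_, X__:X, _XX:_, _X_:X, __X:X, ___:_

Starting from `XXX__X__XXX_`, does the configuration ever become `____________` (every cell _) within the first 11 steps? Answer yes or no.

step 1: ___XXXXX____
step 2: __X_____X___
step 3: _XXX___XXX__
step 4: X___X_X___X_
step 5: XX_XX_XX_XX_
step 6: ____________
all cells are _ at step 6

yes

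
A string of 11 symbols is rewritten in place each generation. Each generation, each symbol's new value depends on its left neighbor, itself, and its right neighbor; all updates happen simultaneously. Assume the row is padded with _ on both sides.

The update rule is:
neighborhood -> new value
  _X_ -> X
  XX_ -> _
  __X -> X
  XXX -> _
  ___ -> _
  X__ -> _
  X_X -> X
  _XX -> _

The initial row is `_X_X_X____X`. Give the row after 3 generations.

XXXXXX___XX
________X__
_______XX__

_______XX__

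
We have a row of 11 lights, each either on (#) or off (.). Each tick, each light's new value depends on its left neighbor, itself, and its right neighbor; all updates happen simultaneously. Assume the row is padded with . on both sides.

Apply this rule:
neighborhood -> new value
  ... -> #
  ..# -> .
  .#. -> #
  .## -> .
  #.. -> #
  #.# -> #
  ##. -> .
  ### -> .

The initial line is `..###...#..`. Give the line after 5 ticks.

...##.#####

#....##.###
####...#...
....##.####
###...#....
...##.#####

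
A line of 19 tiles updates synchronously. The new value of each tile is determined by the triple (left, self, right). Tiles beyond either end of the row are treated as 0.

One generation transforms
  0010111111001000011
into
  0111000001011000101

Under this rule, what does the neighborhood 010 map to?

1

At position 2 the neighborhood is 010; the next row has 1 there.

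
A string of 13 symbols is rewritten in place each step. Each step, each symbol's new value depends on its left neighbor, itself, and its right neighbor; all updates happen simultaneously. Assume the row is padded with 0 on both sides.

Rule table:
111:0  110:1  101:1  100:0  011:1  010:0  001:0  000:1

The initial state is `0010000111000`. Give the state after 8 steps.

0100000100111

1000110101011
0010111010111
1001101101101
0001111111110
1101000000010
1110011111000
1010010001011
0100000100111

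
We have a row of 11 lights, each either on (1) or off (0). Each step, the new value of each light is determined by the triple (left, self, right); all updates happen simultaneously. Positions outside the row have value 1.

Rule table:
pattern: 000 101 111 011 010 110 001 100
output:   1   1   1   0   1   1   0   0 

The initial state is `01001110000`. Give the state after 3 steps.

11000110110
11010011011
11110001101

11110001101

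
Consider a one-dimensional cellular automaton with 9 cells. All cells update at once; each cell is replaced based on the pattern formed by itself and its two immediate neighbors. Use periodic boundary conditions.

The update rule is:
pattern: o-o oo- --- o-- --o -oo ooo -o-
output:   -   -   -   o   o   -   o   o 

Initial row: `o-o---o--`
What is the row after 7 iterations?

iteration 1: o-oo-oooo
iteration 2: ------ooo
iteration 3: o----o-o-
iteration 4: oo--oo-o-
iteration 5: --oo---o-
iteration 6: -o--o-ooo
iteration 7: -oooo--o-

-oooo--o-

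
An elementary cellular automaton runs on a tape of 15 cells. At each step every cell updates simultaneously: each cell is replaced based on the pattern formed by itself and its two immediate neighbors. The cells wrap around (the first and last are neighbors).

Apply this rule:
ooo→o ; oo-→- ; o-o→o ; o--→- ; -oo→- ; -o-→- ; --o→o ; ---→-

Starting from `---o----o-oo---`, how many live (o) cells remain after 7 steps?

--o----o-o-----
-o----o-o------
o----o-o-------
----o-o-------o
---o-o-------o-
--o-o-------o--
-o-o-------o---
count of o: 3

3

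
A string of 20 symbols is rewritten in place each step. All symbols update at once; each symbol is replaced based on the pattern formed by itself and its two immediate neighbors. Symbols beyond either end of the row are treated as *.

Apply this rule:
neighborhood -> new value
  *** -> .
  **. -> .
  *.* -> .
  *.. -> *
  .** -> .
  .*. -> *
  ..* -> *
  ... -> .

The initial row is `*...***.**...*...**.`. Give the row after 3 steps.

.*...*..*..*...*....

step 1: .*.*......*.***.*...
step 2: .*.**....**.....**.*
step 3: .*...*..*..*...*....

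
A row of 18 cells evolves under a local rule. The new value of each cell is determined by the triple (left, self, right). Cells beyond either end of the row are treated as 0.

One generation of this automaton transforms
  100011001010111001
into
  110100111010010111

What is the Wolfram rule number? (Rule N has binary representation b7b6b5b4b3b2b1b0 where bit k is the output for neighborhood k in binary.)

position 13: 111 → 1  (bit 7 = 1)
position 5: 110 → 0  (bit 6 = 0)
position 9: 101 → 0  (bit 5 = 0)
position 1: 100 → 1  (bit 4 = 1)
position 4: 011 → 0  (bit 3 = 0)
position 0: 010 → 1  (bit 2 = 1)
position 3: 001 → 1  (bit 1 = 1)
position 2: 000 → 0  (bit 0 = 0)
bits b7..b0 = 10010110 = 150

150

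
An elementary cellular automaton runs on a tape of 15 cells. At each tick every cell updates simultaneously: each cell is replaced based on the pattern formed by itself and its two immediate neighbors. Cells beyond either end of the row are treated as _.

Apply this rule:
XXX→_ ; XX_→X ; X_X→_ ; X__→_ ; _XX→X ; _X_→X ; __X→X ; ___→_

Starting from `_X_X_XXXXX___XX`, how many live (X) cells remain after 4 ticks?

XX_X_X___X__XXX
XX_X_X__XX_XX_X
XX_X_X_XXX_XX_X
XX_X_X_X_X_XX_X
count of X: 9

9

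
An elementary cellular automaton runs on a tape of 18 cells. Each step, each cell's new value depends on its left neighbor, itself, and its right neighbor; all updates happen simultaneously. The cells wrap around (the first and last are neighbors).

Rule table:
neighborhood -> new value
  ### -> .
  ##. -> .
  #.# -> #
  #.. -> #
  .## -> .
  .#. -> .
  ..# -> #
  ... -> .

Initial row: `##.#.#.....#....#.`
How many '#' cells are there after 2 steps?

step 1: ..#.#.#...#.#..#.#
step 2: ##.#.#.#.#.#.##.#.
count of #: 10

10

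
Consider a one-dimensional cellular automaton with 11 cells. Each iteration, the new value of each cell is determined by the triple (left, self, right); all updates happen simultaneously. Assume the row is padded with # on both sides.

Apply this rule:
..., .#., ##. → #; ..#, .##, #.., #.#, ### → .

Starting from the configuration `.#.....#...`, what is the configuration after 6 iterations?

.#.#.#.#.#.

.#.###.#.#.
.#...#.#.#.
.#.#.#.#.#.
.#.#.#.#.#.  (fixed point — unchanged through iteration 6)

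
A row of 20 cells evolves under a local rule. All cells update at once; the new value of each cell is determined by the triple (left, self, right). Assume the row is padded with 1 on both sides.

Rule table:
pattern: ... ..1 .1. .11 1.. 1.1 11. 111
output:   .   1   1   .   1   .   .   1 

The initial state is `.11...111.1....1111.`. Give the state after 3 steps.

step 1: ...1.1.1..11..1.11..
step 2: 1.11.1.111..111...11
step 3: .....1..1.11.1.1.1.1

.....1..1.11.1.1.1.1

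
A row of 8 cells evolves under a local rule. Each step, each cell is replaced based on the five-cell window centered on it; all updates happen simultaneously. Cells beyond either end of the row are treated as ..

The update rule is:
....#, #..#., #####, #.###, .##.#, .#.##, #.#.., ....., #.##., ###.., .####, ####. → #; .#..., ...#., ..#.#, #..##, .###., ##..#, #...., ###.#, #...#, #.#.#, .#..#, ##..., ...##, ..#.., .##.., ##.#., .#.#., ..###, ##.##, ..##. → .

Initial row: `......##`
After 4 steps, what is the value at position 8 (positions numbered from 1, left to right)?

.

#####...
.####..#
..###.#.
#.....#.
position 8 holds .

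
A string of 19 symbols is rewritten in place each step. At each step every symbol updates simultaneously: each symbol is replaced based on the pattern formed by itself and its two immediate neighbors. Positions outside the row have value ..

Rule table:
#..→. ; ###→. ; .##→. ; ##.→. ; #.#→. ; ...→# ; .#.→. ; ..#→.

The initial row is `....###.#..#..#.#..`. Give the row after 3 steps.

###...............#

###...............#
....#############..
###...............#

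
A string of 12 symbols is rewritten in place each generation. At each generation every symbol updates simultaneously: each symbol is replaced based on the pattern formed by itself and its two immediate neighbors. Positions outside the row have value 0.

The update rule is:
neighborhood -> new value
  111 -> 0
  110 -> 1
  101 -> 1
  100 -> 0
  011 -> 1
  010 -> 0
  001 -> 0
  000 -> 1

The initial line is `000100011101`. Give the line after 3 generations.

111000011010

110001010110
110100101110
111000011010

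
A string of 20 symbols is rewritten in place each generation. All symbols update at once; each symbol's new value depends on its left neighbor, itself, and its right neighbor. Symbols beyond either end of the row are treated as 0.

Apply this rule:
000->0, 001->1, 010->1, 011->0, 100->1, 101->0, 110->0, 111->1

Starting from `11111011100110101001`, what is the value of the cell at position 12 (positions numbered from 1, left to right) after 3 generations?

01110001011000101111
10101011000101100110
10101000101100011001
position 12 holds 1

1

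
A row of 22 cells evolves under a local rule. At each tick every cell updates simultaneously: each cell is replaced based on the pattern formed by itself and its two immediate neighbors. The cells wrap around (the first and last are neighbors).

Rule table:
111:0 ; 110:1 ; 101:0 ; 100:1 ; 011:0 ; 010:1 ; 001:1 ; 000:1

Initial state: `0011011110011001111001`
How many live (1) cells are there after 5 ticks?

14

tick 1: 1101000011101110001111
tick 2: 0101111100100011110000
tick 3: 1100000111111100011111
tick 4: 0111111000000111100000
tick 5: 1000001111111000111111
count of 1: 14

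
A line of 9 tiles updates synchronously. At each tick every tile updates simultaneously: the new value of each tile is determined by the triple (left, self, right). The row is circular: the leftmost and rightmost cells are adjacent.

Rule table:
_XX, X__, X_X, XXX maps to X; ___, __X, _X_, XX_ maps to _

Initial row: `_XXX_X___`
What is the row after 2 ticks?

tick 1: _XX_X_X__
tick 2: _X_X_X_X_

_X_X_X_X_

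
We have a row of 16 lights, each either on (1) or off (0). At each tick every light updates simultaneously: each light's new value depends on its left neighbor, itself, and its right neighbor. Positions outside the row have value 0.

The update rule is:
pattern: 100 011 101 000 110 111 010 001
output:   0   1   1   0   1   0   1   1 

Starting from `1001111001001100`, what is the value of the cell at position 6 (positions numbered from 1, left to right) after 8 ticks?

tick 1: 1011001011011100
tick 2: 1111011111110100
tick 3: 1001110000011100
tick 4: 1011010000110100
tick 5: 1111110001111100
tick 6: 1000010011000100
tick 7: 1000110111001100
tick 8: 1001111101011100
position 6 holds 1

1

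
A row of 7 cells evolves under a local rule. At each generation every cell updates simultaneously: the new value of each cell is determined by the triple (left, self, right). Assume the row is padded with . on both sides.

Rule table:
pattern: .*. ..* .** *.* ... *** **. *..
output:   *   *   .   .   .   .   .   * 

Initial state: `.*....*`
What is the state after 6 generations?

**.....

***..**
...**..
..*..*.
.******
*......
**.....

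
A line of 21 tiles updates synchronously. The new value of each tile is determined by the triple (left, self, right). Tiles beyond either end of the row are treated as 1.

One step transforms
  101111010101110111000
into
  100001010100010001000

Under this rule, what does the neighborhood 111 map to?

0

At position 3 the neighborhood is 111; the next row has 0 there.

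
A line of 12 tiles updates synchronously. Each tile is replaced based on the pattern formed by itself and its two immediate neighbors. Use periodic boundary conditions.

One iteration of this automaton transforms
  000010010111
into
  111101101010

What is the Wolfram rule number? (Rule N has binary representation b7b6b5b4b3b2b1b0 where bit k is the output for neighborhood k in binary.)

position 10: 111 → 1  (bit 7 = 1)
position 11: 110 → 0  (bit 6 = 0)
position 8: 101 → 1  (bit 5 = 1)
position 0: 100 → 1  (bit 4 = 1)
position 9: 011 → 0  (bit 3 = 0)
position 4: 010 → 0  (bit 2 = 0)
position 3: 001 → 1  (bit 1 = 1)
position 1: 000 → 1  (bit 0 = 1)
bits b7..b0 = 10110011 = 179

179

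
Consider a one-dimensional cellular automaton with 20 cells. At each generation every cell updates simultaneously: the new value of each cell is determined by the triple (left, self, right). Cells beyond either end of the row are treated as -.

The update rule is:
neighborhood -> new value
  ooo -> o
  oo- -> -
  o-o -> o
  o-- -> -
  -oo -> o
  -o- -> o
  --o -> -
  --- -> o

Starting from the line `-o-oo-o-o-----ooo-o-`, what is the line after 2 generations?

-oo-oooo-ooo-oo-oo--

-ooo-oooo-ooo-oo-oo-
-oo-oooo-ooo-oo-oo--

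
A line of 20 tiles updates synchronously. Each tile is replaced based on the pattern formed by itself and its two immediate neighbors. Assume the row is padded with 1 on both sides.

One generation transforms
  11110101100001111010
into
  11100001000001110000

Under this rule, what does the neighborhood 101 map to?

0

At position 4 the neighborhood is 101; the next row has 0 there.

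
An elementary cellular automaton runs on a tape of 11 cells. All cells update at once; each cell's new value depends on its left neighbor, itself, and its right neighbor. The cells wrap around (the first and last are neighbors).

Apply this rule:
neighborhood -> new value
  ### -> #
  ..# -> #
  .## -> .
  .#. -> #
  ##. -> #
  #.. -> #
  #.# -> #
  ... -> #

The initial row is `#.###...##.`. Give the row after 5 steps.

#.####.####

step 1: ##.#####.##
step 2: ###.#####.#
step 3: ####.#####.
step 4: .####.#####
step 5: #.####.####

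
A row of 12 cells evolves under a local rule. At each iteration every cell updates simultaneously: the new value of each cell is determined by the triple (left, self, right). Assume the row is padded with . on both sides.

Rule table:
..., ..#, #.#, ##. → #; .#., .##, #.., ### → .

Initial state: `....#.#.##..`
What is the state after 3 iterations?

###.##.#.#..

iteration 1: ####.#.#.#.#
iteration 2: ...##.#.#.#.
iteration 3: ###.##.#.#..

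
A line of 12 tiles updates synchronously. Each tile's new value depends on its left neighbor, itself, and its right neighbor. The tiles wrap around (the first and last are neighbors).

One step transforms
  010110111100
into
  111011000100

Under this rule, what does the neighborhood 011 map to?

0

At position 3 the neighborhood is 011; the next row has 0 there.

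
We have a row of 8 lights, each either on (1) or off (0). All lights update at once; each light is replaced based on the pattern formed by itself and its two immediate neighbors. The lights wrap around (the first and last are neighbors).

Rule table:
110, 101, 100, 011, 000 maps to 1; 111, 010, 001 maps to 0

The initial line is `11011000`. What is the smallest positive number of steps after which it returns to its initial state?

11111110
10000011
11111010
10001101
11101111
00111000
10101111
11011000

8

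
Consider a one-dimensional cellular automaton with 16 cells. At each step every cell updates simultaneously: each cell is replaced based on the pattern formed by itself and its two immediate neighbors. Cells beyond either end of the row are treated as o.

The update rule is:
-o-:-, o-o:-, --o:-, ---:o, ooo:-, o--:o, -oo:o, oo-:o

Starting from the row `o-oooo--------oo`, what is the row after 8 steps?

o-o--oooooooo-o-
o--o-o------o---
oo----ooooo--oo-
-oooo-o---oo-oo-
-o--o--oo-oo-oo-
--o--o-oo-oo-oo-
o--o---oo-oo-oo-
oo--oo-oo-oo-oo-

oo--oo-oo-oo-oo-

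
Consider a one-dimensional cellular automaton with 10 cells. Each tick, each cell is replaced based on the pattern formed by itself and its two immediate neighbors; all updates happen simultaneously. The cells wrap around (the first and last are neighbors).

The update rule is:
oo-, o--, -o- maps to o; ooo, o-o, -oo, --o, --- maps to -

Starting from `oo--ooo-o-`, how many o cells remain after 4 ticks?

-oo---o-o-
--oo--o-oo
o--oo-o--o
oo--o-oo--
count of o: 5

5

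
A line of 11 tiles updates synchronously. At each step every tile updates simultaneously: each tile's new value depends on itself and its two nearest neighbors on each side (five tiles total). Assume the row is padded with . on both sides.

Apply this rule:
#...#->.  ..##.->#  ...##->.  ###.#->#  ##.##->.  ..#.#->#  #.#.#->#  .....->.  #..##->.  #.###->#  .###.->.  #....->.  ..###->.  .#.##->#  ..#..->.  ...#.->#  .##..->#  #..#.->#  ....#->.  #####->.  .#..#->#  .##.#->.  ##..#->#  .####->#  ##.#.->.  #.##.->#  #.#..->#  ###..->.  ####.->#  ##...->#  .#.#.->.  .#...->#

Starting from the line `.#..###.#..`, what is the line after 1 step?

#.#...#.##.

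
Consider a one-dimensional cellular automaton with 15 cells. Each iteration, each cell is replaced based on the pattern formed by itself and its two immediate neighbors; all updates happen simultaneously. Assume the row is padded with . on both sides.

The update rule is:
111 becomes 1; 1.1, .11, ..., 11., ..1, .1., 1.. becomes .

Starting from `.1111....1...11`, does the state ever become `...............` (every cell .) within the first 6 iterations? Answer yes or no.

yes

iteration 1: ..11...........
iteration 2: ...............
all cells are . at iteration 2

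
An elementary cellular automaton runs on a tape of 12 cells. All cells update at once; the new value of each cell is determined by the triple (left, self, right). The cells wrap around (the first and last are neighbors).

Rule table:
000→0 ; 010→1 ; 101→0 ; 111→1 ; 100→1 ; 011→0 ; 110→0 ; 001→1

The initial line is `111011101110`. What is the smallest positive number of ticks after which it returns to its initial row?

2

010001000100
111011101110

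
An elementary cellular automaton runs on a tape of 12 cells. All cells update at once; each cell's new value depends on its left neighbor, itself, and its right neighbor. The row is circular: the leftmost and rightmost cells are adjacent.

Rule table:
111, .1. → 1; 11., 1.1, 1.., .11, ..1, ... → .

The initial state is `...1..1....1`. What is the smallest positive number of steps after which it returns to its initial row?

1

...1..1....1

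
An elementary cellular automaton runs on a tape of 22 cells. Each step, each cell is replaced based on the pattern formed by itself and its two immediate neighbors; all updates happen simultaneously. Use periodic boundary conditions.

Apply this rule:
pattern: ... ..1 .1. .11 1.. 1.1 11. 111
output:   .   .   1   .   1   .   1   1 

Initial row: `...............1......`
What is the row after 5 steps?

...............11.....
................11....
.................11...
..................11..
...................11.

...................11.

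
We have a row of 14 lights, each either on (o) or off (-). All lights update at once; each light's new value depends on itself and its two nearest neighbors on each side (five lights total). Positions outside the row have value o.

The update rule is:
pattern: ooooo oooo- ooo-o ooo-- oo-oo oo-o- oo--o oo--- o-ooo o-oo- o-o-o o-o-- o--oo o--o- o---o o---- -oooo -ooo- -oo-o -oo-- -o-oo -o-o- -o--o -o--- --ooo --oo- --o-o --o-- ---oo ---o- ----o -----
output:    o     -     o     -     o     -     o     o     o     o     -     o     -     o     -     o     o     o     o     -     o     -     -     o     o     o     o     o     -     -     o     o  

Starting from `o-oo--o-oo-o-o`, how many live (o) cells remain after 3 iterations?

ooo-oooooo--oo
o-oooooo--o-oo
oooooo--oooooo
count of o: 12

12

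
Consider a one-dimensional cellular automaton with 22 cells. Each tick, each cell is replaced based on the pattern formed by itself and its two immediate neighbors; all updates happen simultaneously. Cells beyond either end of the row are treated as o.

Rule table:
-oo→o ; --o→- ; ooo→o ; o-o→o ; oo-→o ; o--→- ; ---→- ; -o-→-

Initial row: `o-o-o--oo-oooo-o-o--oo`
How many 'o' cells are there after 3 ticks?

oo-o---oooooooo-o---oo
ooo----ooooooooo----oo
ooo----ooooooooo----oo
count of o: 14

14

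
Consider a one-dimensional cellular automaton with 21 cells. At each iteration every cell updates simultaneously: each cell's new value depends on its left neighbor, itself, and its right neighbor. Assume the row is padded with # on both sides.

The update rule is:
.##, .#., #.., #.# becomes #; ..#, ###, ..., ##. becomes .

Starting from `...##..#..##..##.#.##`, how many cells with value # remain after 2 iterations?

iteration 1: #..#.#.##.#.#.#.####.
iteration 2: .#.#####.########...#
count of #: 15

15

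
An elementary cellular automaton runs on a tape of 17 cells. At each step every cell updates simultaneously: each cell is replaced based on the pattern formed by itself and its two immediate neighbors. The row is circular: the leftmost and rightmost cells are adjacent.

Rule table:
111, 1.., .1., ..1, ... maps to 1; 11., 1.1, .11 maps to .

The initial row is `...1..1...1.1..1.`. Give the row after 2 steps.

1111111111...1111

11111111111.11111
1111111111...1111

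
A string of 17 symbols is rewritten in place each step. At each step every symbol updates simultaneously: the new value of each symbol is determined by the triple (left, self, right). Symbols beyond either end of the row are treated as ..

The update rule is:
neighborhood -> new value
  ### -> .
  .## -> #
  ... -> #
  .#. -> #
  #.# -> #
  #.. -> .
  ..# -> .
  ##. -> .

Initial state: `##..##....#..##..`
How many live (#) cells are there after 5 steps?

#...#..##.#..#..#
#.#.#..#.##..#..#
#####..###...#..#
#......#...#.#..#
#.####.#.#.###..#
count of #: 11

11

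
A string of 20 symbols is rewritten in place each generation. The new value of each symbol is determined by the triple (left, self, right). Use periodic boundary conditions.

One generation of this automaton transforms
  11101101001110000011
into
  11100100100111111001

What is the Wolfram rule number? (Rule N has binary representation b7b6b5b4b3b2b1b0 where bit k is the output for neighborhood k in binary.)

position 0: 111 → 1  (bit 7 = 1)
position 2: 110 → 1  (bit 6 = 1)
position 3: 101 → 0  (bit 5 = 0)
position 8: 100 → 1  (bit 4 = 1)
position 4: 011 → 0  (bit 3 = 0)
position 7: 010 → 0  (bit 2 = 0)
position 9: 001 → 0  (bit 1 = 0)
position 14: 000 → 1  (bit 0 = 1)
bits b7..b0 = 11010001 = 209

209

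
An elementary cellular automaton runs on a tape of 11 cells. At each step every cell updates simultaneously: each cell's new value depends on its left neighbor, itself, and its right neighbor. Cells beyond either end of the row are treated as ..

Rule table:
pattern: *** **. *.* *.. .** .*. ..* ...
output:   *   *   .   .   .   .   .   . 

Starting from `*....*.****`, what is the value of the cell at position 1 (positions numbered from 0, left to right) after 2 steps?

.

........***
.........**
position 1 holds .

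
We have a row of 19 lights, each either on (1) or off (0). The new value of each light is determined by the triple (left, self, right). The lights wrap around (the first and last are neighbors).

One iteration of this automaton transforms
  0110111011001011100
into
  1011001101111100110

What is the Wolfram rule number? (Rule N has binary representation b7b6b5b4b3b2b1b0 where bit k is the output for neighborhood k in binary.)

118

position 5: 111 → 0  (bit 7 = 0)
position 2: 110 → 1  (bit 6 = 1)
position 3: 101 → 1  (bit 5 = 1)
position 10: 100 → 1  (bit 4 = 1)
position 1: 011 → 0  (bit 3 = 0)
position 12: 010 → 1  (bit 2 = 1)
position 0: 001 → 1  (bit 1 = 1)
position 18: 000 → 0  (bit 0 = 0)
bits b7..b0 = 01110110 = 118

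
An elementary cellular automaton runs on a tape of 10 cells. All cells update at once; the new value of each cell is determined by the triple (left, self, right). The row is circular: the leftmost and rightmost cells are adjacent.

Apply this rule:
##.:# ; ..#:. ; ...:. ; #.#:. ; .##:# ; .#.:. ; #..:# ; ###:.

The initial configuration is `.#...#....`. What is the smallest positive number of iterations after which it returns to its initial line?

iteration 1: ..#...#...
iteration 2: ...#...#..
iteration 3: ....#...#.
iteration 4: .....#...#
iteration 5: #.....#...
iteration 6: .#.....#..
iteration 7: ..#.....#.
iteration 8: ...#.....#
iteration 9: #...#.....
iteration 10: .#...#....

10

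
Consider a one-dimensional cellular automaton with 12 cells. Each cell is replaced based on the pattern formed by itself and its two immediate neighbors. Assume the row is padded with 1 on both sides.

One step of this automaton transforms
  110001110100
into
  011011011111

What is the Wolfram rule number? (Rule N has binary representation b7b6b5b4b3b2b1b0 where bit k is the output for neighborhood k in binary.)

position 0: 111 → 0  (bit 7 = 0)
position 1: 110 → 1  (bit 6 = 1)
position 8: 101 → 1  (bit 5 = 1)
position 2: 100 → 1  (bit 4 = 1)
position 5: 011 → 1  (bit 3 = 1)
position 9: 010 → 1  (bit 2 = 1)
position 4: 001 → 1  (bit 1 = 1)
position 3: 000 → 0  (bit 0 = 0)
bits b7..b0 = 01111110 = 126

126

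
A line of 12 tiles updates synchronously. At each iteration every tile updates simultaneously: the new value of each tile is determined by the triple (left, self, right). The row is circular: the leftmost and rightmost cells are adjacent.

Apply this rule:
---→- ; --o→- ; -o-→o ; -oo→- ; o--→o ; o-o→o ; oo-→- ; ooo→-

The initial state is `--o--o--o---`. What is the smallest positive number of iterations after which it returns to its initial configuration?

12

--oo-oo-oo--
----o--o--o-
----oo-oo-oo
o-----o--o--
oo----oo-oo-
--o-----o--o
o-oo----oo-o
-o--o-----o-
-oo-oo----oo
o--o--o-----
oo-oo-oo----
--o--o--o---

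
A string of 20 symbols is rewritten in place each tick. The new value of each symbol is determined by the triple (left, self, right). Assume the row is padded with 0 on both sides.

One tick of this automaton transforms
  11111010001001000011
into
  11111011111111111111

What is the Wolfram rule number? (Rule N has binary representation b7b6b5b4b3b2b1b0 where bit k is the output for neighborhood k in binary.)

223

position 1: 111 → 1  (bit 7 = 1)
position 4: 110 → 1  (bit 6 = 1)
position 5: 101 → 0  (bit 5 = 0)
position 7: 100 → 1  (bit 4 = 1)
position 0: 011 → 1  (bit 3 = 1)
position 6: 010 → 1  (bit 2 = 1)
position 9: 001 → 1  (bit 1 = 1)
position 8: 000 → 1  (bit 0 = 1)
bits b7..b0 = 11011111 = 223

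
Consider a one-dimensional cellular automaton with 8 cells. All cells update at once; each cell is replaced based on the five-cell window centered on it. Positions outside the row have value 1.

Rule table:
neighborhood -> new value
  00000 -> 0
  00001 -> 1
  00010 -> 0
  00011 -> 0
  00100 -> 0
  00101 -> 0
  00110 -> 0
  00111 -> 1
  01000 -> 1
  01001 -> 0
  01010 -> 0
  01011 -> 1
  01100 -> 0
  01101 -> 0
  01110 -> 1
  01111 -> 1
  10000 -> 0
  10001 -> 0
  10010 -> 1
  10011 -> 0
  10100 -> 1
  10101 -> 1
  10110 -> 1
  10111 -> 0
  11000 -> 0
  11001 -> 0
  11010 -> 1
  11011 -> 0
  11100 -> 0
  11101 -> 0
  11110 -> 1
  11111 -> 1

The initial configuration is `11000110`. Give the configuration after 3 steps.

00001001

step 1: 10000000
step 2: 00000010
step 3: 00001001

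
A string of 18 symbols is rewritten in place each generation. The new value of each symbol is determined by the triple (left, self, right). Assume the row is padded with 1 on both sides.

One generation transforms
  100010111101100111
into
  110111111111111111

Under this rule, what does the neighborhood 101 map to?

1

At position 5 the neighborhood is 101; the next row has 1 there.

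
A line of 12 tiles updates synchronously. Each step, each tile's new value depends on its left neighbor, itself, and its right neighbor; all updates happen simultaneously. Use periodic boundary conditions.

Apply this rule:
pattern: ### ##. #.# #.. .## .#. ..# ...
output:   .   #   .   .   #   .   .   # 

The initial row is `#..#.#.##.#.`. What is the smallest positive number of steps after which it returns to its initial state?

.......##...
######.##.##
.....#.##.#.
####...##...
#..#.#.##.#.

5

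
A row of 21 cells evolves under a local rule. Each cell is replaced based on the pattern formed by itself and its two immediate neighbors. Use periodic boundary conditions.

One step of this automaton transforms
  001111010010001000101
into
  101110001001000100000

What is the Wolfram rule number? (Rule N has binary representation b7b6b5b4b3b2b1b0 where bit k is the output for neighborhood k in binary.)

152

position 3: 111 → 1  (bit 7 = 1)
position 5: 110 → 0  (bit 6 = 0)
position 6: 101 → 0  (bit 5 = 0)
position 0: 100 → 1  (bit 4 = 1)
position 2: 011 → 1  (bit 3 = 1)
position 7: 010 → 0  (bit 2 = 0)
position 1: 001 → 0  (bit 1 = 0)
position 12: 000 → 0  (bit 0 = 0)
bits b7..b0 = 10011000 = 152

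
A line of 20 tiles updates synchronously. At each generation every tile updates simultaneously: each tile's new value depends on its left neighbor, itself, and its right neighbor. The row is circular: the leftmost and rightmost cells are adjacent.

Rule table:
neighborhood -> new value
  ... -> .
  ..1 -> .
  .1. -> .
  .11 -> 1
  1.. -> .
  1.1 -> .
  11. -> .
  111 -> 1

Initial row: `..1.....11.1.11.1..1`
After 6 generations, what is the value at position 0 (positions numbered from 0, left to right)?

.

generation 1: ........1....1......
generation 2: ....................
generation 3: ....................  (fixed point — unchanged through generation 6)
position 0 holds .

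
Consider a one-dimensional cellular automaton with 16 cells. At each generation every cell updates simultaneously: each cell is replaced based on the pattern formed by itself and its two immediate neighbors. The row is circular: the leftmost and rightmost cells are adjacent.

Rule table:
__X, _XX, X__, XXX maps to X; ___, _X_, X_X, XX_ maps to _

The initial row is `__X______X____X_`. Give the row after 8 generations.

_X_X____X_X__X_X
____X__X___XX___
___X_XX_X_XX_X__
__X__X____X___X_
_X_XX_X__X_X_X_X
___X___XX_______
__X_X_XX_X______
_X____X___X_____

_X____X___X_____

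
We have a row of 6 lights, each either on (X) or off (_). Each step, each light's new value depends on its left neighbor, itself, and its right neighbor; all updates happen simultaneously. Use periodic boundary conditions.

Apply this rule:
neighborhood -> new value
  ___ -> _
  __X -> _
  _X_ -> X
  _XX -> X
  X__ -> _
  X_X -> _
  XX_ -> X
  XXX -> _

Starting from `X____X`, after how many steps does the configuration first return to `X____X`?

1

X____X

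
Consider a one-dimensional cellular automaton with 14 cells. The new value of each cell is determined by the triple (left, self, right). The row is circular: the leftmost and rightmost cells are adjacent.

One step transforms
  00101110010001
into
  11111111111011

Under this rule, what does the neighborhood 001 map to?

At position 1 the neighborhood is 001; the next row has 1 there.

1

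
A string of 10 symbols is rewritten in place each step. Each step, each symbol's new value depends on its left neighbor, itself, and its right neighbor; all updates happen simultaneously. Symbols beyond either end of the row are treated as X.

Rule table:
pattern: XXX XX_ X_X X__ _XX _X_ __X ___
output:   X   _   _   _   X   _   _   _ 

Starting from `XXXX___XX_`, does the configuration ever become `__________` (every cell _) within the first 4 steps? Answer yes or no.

step 1: XXX____X__
step 2: XX________
step 3: X_________
step 4: __________
all cells are _ at step 4

yes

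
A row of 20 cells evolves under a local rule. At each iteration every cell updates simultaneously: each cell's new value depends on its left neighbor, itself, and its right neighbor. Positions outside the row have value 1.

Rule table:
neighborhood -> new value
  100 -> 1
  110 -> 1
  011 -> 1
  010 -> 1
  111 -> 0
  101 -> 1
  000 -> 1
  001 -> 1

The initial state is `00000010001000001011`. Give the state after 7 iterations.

11111111111111111110
00000000000000000011
11111111111111111110  (repeats iteration 1; period 2)
iteration 7: 11111111111111111110

11111111111111111110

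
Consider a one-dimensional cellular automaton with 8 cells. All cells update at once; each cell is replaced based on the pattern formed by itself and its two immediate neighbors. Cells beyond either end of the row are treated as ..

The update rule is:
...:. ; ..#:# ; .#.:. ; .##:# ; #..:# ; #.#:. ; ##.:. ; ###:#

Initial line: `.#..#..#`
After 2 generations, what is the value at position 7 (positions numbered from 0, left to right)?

#.##.##.
..#..#.#
position 7 holds #

#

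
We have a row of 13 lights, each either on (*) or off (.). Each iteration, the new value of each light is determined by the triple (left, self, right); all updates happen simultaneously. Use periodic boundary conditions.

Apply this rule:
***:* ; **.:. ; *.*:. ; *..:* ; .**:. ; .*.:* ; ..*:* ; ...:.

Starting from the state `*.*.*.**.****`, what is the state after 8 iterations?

*.***..**...*

..*.*.....***
***.**...*.*.
.*....*.**.*.
***..**....**
**.**..*..*.*
*....******..
**..*.****.**
*.***..**...*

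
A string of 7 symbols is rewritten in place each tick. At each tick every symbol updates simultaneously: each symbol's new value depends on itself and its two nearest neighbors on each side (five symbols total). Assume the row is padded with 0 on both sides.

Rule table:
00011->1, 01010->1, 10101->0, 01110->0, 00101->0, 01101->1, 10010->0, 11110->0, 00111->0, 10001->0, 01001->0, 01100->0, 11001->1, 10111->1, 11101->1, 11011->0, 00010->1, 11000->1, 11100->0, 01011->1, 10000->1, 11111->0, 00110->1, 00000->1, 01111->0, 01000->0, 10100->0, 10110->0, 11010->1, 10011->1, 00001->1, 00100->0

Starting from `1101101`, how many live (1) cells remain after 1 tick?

4

1100110
count of 1: 4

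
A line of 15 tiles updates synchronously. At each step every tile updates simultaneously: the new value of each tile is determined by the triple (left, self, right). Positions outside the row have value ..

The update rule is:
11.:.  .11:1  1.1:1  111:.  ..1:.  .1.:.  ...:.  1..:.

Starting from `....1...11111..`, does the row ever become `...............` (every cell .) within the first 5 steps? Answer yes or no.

........1......
...............
all cells are . at step 2

yes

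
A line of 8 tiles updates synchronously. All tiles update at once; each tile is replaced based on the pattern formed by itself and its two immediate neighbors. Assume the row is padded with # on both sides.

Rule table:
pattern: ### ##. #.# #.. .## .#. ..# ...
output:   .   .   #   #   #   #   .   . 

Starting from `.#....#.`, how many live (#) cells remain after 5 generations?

generation 1: ###...##
generation 2: ...#..#.
generation 3: #..##.##
generation 4: .#.#.##.
generation 5: ######.#
count of #: 7

7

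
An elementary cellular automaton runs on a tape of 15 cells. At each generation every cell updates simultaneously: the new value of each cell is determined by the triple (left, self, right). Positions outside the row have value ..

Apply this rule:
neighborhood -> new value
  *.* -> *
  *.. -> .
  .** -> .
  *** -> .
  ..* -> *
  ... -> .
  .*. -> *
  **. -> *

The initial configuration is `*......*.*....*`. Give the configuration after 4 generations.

generation 1: *.....****...**
generation 2: *....*...*..*.*
generation 3: *...**..**.****
generation 4: *..*.*.*.**...*

*..*.*.*.**...*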